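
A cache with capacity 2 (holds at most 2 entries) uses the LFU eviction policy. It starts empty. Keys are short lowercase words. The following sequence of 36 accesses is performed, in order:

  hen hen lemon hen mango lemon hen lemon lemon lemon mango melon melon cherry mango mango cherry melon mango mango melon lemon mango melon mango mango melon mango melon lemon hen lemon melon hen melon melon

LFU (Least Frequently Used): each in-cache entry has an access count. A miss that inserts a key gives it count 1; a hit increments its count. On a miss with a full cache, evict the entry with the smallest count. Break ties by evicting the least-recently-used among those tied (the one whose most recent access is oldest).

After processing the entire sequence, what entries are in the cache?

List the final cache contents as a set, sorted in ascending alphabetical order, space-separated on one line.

Answer: lemon melon

Derivation:
LFU simulation (capacity=2):
  1. access hen: MISS. Cache: [hen(c=1)]
  2. access hen: HIT, count now 2. Cache: [hen(c=2)]
  3. access lemon: MISS. Cache: [lemon(c=1) hen(c=2)]
  4. access hen: HIT, count now 3. Cache: [lemon(c=1) hen(c=3)]
  5. access mango: MISS, evict lemon(c=1). Cache: [mango(c=1) hen(c=3)]
  6. access lemon: MISS, evict mango(c=1). Cache: [lemon(c=1) hen(c=3)]
  7. access hen: HIT, count now 4. Cache: [lemon(c=1) hen(c=4)]
  8. access lemon: HIT, count now 2. Cache: [lemon(c=2) hen(c=4)]
  9. access lemon: HIT, count now 3. Cache: [lemon(c=3) hen(c=4)]
  10. access lemon: HIT, count now 4. Cache: [hen(c=4) lemon(c=4)]
  11. access mango: MISS, evict hen(c=4). Cache: [mango(c=1) lemon(c=4)]
  12. access melon: MISS, evict mango(c=1). Cache: [melon(c=1) lemon(c=4)]
  13. access melon: HIT, count now 2. Cache: [melon(c=2) lemon(c=4)]
  14. access cherry: MISS, evict melon(c=2). Cache: [cherry(c=1) lemon(c=4)]
  15. access mango: MISS, evict cherry(c=1). Cache: [mango(c=1) lemon(c=4)]
  16. access mango: HIT, count now 2. Cache: [mango(c=2) lemon(c=4)]
  17. access cherry: MISS, evict mango(c=2). Cache: [cherry(c=1) lemon(c=4)]
  18. access melon: MISS, evict cherry(c=1). Cache: [melon(c=1) lemon(c=4)]
  19. access mango: MISS, evict melon(c=1). Cache: [mango(c=1) lemon(c=4)]
  20. access mango: HIT, count now 2. Cache: [mango(c=2) lemon(c=4)]
  21. access melon: MISS, evict mango(c=2). Cache: [melon(c=1) lemon(c=4)]
  22. access lemon: HIT, count now 5. Cache: [melon(c=1) lemon(c=5)]
  23. access mango: MISS, evict melon(c=1). Cache: [mango(c=1) lemon(c=5)]
  24. access melon: MISS, evict mango(c=1). Cache: [melon(c=1) lemon(c=5)]
  25. access mango: MISS, evict melon(c=1). Cache: [mango(c=1) lemon(c=5)]
  26. access mango: HIT, count now 2. Cache: [mango(c=2) lemon(c=5)]
  27. access melon: MISS, evict mango(c=2). Cache: [melon(c=1) lemon(c=5)]
  28. access mango: MISS, evict melon(c=1). Cache: [mango(c=1) lemon(c=5)]
  29. access melon: MISS, evict mango(c=1). Cache: [melon(c=1) lemon(c=5)]
  30. access lemon: HIT, count now 6. Cache: [melon(c=1) lemon(c=6)]
  31. access hen: MISS, evict melon(c=1). Cache: [hen(c=1) lemon(c=6)]
  32. access lemon: HIT, count now 7. Cache: [hen(c=1) lemon(c=7)]
  33. access melon: MISS, evict hen(c=1). Cache: [melon(c=1) lemon(c=7)]
  34. access hen: MISS, evict melon(c=1). Cache: [hen(c=1) lemon(c=7)]
  35. access melon: MISS, evict hen(c=1). Cache: [melon(c=1) lemon(c=7)]
  36. access melon: HIT, count now 2. Cache: [melon(c=2) lemon(c=7)]
Total: 14 hits, 22 misses, 20 evictions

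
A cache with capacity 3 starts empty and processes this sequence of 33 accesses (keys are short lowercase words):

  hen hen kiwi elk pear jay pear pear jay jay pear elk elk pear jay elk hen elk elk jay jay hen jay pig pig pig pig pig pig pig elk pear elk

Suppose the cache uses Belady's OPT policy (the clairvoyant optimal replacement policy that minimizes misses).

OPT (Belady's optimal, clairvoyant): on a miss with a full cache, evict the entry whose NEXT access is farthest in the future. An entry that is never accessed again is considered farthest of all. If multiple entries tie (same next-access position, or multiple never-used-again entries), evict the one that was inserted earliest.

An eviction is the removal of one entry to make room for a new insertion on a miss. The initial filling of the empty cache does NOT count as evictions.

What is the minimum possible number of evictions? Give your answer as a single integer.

OPT (Belady) simulation (capacity=3):
  1. access hen: MISS. Cache: [hen]
  2. access hen: HIT. Next use of hen: step 17. Cache: [hen]
  3. access kiwi: MISS. Cache: [hen kiwi]
  4. access elk: MISS. Cache: [hen kiwi elk]
  5. access pear: MISS, evict kiwi (next use: never). Cache: [hen elk pear]
  6. access jay: MISS, evict hen (next use: step 17). Cache: [elk pear jay]
  7. access pear: HIT. Next use of pear: step 8. Cache: [elk pear jay]
  8. access pear: HIT. Next use of pear: step 11. Cache: [elk pear jay]
  9. access jay: HIT. Next use of jay: step 10. Cache: [elk pear jay]
  10. access jay: HIT. Next use of jay: step 15. Cache: [elk pear jay]
  11. access pear: HIT. Next use of pear: step 14. Cache: [elk pear jay]
  12. access elk: HIT. Next use of elk: step 13. Cache: [elk pear jay]
  13. access elk: HIT. Next use of elk: step 16. Cache: [elk pear jay]
  14. access pear: HIT. Next use of pear: step 32. Cache: [elk pear jay]
  15. access jay: HIT. Next use of jay: step 20. Cache: [elk pear jay]
  16. access elk: HIT. Next use of elk: step 18. Cache: [elk pear jay]
  17. access hen: MISS, evict pear (next use: step 32). Cache: [elk jay hen]
  18. access elk: HIT. Next use of elk: step 19. Cache: [elk jay hen]
  19. access elk: HIT. Next use of elk: step 31. Cache: [elk jay hen]
  20. access jay: HIT. Next use of jay: step 21. Cache: [elk jay hen]
  21. access jay: HIT. Next use of jay: step 23. Cache: [elk jay hen]
  22. access hen: HIT. Next use of hen: never. Cache: [elk jay hen]
  23. access jay: HIT. Next use of jay: never. Cache: [elk jay hen]
  24. access pig: MISS, evict jay (next use: never). Cache: [elk hen pig]
  25. access pig: HIT. Next use of pig: step 26. Cache: [elk hen pig]
  26. access pig: HIT. Next use of pig: step 27. Cache: [elk hen pig]
  27. access pig: HIT. Next use of pig: step 28. Cache: [elk hen pig]
  28. access pig: HIT. Next use of pig: step 29. Cache: [elk hen pig]
  29. access pig: HIT. Next use of pig: step 30. Cache: [elk hen pig]
  30. access pig: HIT. Next use of pig: never. Cache: [elk hen pig]
  31. access elk: HIT. Next use of elk: step 33. Cache: [elk hen pig]
  32. access pear: MISS, evict hen (next use: never). Cache: [elk pig pear]
  33. access elk: HIT. Next use of elk: never. Cache: [elk pig pear]
Total: 25 hits, 8 misses, 5 evictions

Answer: 5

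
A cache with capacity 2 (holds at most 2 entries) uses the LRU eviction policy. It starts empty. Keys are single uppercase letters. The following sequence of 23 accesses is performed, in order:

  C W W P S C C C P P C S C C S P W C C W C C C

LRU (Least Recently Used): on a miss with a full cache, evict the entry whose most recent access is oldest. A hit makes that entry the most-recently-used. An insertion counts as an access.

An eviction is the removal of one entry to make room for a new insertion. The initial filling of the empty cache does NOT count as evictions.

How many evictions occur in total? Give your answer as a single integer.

Answer: 8

Derivation:
LRU simulation (capacity=2):
  1. access C: MISS. Cache (LRU->MRU): [C]
  2. access W: MISS. Cache (LRU->MRU): [C W]
  3. access W: HIT. Cache (LRU->MRU): [C W]
  4. access P: MISS, evict C. Cache (LRU->MRU): [W P]
  5. access S: MISS, evict W. Cache (LRU->MRU): [P S]
  6. access C: MISS, evict P. Cache (LRU->MRU): [S C]
  7. access C: HIT. Cache (LRU->MRU): [S C]
  8. access C: HIT. Cache (LRU->MRU): [S C]
  9. access P: MISS, evict S. Cache (LRU->MRU): [C P]
  10. access P: HIT. Cache (LRU->MRU): [C P]
  11. access C: HIT. Cache (LRU->MRU): [P C]
  12. access S: MISS, evict P. Cache (LRU->MRU): [C S]
  13. access C: HIT. Cache (LRU->MRU): [S C]
  14. access C: HIT. Cache (LRU->MRU): [S C]
  15. access S: HIT. Cache (LRU->MRU): [C S]
  16. access P: MISS, evict C. Cache (LRU->MRU): [S P]
  17. access W: MISS, evict S. Cache (LRU->MRU): [P W]
  18. access C: MISS, evict P. Cache (LRU->MRU): [W C]
  19. access C: HIT. Cache (LRU->MRU): [W C]
  20. access W: HIT. Cache (LRU->MRU): [C W]
  21. access C: HIT. Cache (LRU->MRU): [W C]
  22. access C: HIT. Cache (LRU->MRU): [W C]
  23. access C: HIT. Cache (LRU->MRU): [W C]
Total: 13 hits, 10 misses, 8 evictions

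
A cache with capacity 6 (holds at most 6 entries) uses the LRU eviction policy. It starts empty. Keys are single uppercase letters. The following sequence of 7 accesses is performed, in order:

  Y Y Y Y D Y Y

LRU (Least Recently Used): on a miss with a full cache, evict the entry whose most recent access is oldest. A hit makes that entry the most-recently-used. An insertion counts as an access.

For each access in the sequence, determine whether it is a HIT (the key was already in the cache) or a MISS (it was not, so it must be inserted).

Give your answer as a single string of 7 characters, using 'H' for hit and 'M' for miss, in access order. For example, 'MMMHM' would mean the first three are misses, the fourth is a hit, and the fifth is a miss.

Answer: MHHHMHH

Derivation:
LRU simulation (capacity=6):
  1. access Y: MISS. Cache (LRU->MRU): [Y]
  2. access Y: HIT. Cache (LRU->MRU): [Y]
  3. access Y: HIT. Cache (LRU->MRU): [Y]
  4. access Y: HIT. Cache (LRU->MRU): [Y]
  5. access D: MISS. Cache (LRU->MRU): [Y D]
  6. access Y: HIT. Cache (LRU->MRU): [D Y]
  7. access Y: HIT. Cache (LRU->MRU): [D Y]
Total: 5 hits, 2 misses, 0 evictions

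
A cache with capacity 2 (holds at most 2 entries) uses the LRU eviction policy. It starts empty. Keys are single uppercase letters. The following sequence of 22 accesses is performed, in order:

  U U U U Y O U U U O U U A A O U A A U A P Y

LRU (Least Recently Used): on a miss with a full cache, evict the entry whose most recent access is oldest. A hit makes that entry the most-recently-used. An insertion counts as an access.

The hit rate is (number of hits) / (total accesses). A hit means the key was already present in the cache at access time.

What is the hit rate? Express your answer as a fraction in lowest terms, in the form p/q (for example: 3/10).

Answer: 6/11

Derivation:
LRU simulation (capacity=2):
  1. access U: MISS. Cache (LRU->MRU): [U]
  2. access U: HIT. Cache (LRU->MRU): [U]
  3. access U: HIT. Cache (LRU->MRU): [U]
  4. access U: HIT. Cache (LRU->MRU): [U]
  5. access Y: MISS. Cache (LRU->MRU): [U Y]
  6. access O: MISS, evict U. Cache (LRU->MRU): [Y O]
  7. access U: MISS, evict Y. Cache (LRU->MRU): [O U]
  8. access U: HIT. Cache (LRU->MRU): [O U]
  9. access U: HIT. Cache (LRU->MRU): [O U]
  10. access O: HIT. Cache (LRU->MRU): [U O]
  11. access U: HIT. Cache (LRU->MRU): [O U]
  12. access U: HIT. Cache (LRU->MRU): [O U]
  13. access A: MISS, evict O. Cache (LRU->MRU): [U A]
  14. access A: HIT. Cache (LRU->MRU): [U A]
  15. access O: MISS, evict U. Cache (LRU->MRU): [A O]
  16. access U: MISS, evict A. Cache (LRU->MRU): [O U]
  17. access A: MISS, evict O. Cache (LRU->MRU): [U A]
  18. access A: HIT. Cache (LRU->MRU): [U A]
  19. access U: HIT. Cache (LRU->MRU): [A U]
  20. access A: HIT. Cache (LRU->MRU): [U A]
  21. access P: MISS, evict U. Cache (LRU->MRU): [A P]
  22. access Y: MISS, evict A. Cache (LRU->MRU): [P Y]
Total: 12 hits, 10 misses, 8 evictions

Hit rate = 12/22 = 6/11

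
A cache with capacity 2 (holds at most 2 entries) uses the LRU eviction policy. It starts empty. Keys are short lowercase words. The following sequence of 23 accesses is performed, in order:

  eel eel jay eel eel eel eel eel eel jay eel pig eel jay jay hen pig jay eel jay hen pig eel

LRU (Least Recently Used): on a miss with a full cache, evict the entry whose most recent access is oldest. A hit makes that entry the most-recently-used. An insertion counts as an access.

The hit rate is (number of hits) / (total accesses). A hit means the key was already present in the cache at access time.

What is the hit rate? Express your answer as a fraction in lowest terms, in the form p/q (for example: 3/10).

Answer: 12/23

Derivation:
LRU simulation (capacity=2):
  1. access eel: MISS. Cache (LRU->MRU): [eel]
  2. access eel: HIT. Cache (LRU->MRU): [eel]
  3. access jay: MISS. Cache (LRU->MRU): [eel jay]
  4. access eel: HIT. Cache (LRU->MRU): [jay eel]
  5. access eel: HIT. Cache (LRU->MRU): [jay eel]
  6. access eel: HIT. Cache (LRU->MRU): [jay eel]
  7. access eel: HIT. Cache (LRU->MRU): [jay eel]
  8. access eel: HIT. Cache (LRU->MRU): [jay eel]
  9. access eel: HIT. Cache (LRU->MRU): [jay eel]
  10. access jay: HIT. Cache (LRU->MRU): [eel jay]
  11. access eel: HIT. Cache (LRU->MRU): [jay eel]
  12. access pig: MISS, evict jay. Cache (LRU->MRU): [eel pig]
  13. access eel: HIT. Cache (LRU->MRU): [pig eel]
  14. access jay: MISS, evict pig. Cache (LRU->MRU): [eel jay]
  15. access jay: HIT. Cache (LRU->MRU): [eel jay]
  16. access hen: MISS, evict eel. Cache (LRU->MRU): [jay hen]
  17. access pig: MISS, evict jay. Cache (LRU->MRU): [hen pig]
  18. access jay: MISS, evict hen. Cache (LRU->MRU): [pig jay]
  19. access eel: MISS, evict pig. Cache (LRU->MRU): [jay eel]
  20. access jay: HIT. Cache (LRU->MRU): [eel jay]
  21. access hen: MISS, evict eel. Cache (LRU->MRU): [jay hen]
  22. access pig: MISS, evict jay. Cache (LRU->MRU): [hen pig]
  23. access eel: MISS, evict hen. Cache (LRU->MRU): [pig eel]
Total: 12 hits, 11 misses, 9 evictions

Hit rate = 12/23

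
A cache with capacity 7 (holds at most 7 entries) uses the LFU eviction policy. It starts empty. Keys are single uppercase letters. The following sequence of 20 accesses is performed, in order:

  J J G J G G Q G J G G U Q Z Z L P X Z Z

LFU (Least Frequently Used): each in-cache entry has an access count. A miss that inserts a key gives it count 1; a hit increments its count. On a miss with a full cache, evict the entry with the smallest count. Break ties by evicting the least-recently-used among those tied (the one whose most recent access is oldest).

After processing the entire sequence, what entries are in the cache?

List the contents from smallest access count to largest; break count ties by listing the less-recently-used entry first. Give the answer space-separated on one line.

Answer: L P X Q J Z G

Derivation:
LFU simulation (capacity=7):
  1. access J: MISS. Cache: [J(c=1)]
  2. access J: HIT, count now 2. Cache: [J(c=2)]
  3. access G: MISS. Cache: [G(c=1) J(c=2)]
  4. access J: HIT, count now 3. Cache: [G(c=1) J(c=3)]
  5. access G: HIT, count now 2. Cache: [G(c=2) J(c=3)]
  6. access G: HIT, count now 3. Cache: [J(c=3) G(c=3)]
  7. access Q: MISS. Cache: [Q(c=1) J(c=3) G(c=3)]
  8. access G: HIT, count now 4. Cache: [Q(c=1) J(c=3) G(c=4)]
  9. access J: HIT, count now 4. Cache: [Q(c=1) G(c=4) J(c=4)]
  10. access G: HIT, count now 5. Cache: [Q(c=1) J(c=4) G(c=5)]
  11. access G: HIT, count now 6. Cache: [Q(c=1) J(c=4) G(c=6)]
  12. access U: MISS. Cache: [Q(c=1) U(c=1) J(c=4) G(c=6)]
  13. access Q: HIT, count now 2. Cache: [U(c=1) Q(c=2) J(c=4) G(c=6)]
  14. access Z: MISS. Cache: [U(c=1) Z(c=1) Q(c=2) J(c=4) G(c=6)]
  15. access Z: HIT, count now 2. Cache: [U(c=1) Q(c=2) Z(c=2) J(c=4) G(c=6)]
  16. access L: MISS. Cache: [U(c=1) L(c=1) Q(c=2) Z(c=2) J(c=4) G(c=6)]
  17. access P: MISS. Cache: [U(c=1) L(c=1) P(c=1) Q(c=2) Z(c=2) J(c=4) G(c=6)]
  18. access X: MISS, evict U(c=1). Cache: [L(c=1) P(c=1) X(c=1) Q(c=2) Z(c=2) J(c=4) G(c=6)]
  19. access Z: HIT, count now 3. Cache: [L(c=1) P(c=1) X(c=1) Q(c=2) Z(c=3) J(c=4) G(c=6)]
  20. access Z: HIT, count now 4. Cache: [L(c=1) P(c=1) X(c=1) Q(c=2) J(c=4) Z(c=4) G(c=6)]
Total: 12 hits, 8 misses, 1 evictions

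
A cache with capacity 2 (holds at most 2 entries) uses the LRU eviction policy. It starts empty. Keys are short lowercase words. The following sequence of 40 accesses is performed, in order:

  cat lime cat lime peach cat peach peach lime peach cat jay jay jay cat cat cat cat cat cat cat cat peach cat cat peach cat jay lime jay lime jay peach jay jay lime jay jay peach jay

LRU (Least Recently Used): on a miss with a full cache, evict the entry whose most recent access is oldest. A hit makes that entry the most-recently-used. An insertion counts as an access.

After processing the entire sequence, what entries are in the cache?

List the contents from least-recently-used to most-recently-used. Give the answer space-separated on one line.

Answer: peach jay

Derivation:
LRU simulation (capacity=2):
  1. access cat: MISS. Cache (LRU->MRU): [cat]
  2. access lime: MISS. Cache (LRU->MRU): [cat lime]
  3. access cat: HIT. Cache (LRU->MRU): [lime cat]
  4. access lime: HIT. Cache (LRU->MRU): [cat lime]
  5. access peach: MISS, evict cat. Cache (LRU->MRU): [lime peach]
  6. access cat: MISS, evict lime. Cache (LRU->MRU): [peach cat]
  7. access peach: HIT. Cache (LRU->MRU): [cat peach]
  8. access peach: HIT. Cache (LRU->MRU): [cat peach]
  9. access lime: MISS, evict cat. Cache (LRU->MRU): [peach lime]
  10. access peach: HIT. Cache (LRU->MRU): [lime peach]
  11. access cat: MISS, evict lime. Cache (LRU->MRU): [peach cat]
  12. access jay: MISS, evict peach. Cache (LRU->MRU): [cat jay]
  13. access jay: HIT. Cache (LRU->MRU): [cat jay]
  14. access jay: HIT. Cache (LRU->MRU): [cat jay]
  15. access cat: HIT. Cache (LRU->MRU): [jay cat]
  16. access cat: HIT. Cache (LRU->MRU): [jay cat]
  17. access cat: HIT. Cache (LRU->MRU): [jay cat]
  18. access cat: HIT. Cache (LRU->MRU): [jay cat]
  19. access cat: HIT. Cache (LRU->MRU): [jay cat]
  20. access cat: HIT. Cache (LRU->MRU): [jay cat]
  21. access cat: HIT. Cache (LRU->MRU): [jay cat]
  22. access cat: HIT. Cache (LRU->MRU): [jay cat]
  23. access peach: MISS, evict jay. Cache (LRU->MRU): [cat peach]
  24. access cat: HIT. Cache (LRU->MRU): [peach cat]
  25. access cat: HIT. Cache (LRU->MRU): [peach cat]
  26. access peach: HIT. Cache (LRU->MRU): [cat peach]
  27. access cat: HIT. Cache (LRU->MRU): [peach cat]
  28. access jay: MISS, evict peach. Cache (LRU->MRU): [cat jay]
  29. access lime: MISS, evict cat. Cache (LRU->MRU): [jay lime]
  30. access jay: HIT. Cache (LRU->MRU): [lime jay]
  31. access lime: HIT. Cache (LRU->MRU): [jay lime]
  32. access jay: HIT. Cache (LRU->MRU): [lime jay]
  33. access peach: MISS, evict lime. Cache (LRU->MRU): [jay peach]
  34. access jay: HIT. Cache (LRU->MRU): [peach jay]
  35. access jay: HIT. Cache (LRU->MRU): [peach jay]
  36. access lime: MISS, evict peach. Cache (LRU->MRU): [jay lime]
  37. access jay: HIT. Cache (LRU->MRU): [lime jay]
  38. access jay: HIT. Cache (LRU->MRU): [lime jay]
  39. access peach: MISS, evict lime. Cache (LRU->MRU): [jay peach]
  40. access jay: HIT. Cache (LRU->MRU): [peach jay]
Total: 27 hits, 13 misses, 11 evictions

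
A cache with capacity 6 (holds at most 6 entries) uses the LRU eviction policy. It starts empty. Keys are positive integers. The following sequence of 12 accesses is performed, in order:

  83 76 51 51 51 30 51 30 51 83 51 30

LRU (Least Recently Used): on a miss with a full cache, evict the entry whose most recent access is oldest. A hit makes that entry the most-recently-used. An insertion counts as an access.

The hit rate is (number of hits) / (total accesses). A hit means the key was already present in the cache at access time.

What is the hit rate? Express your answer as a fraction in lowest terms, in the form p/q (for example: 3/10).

Answer: 2/3

Derivation:
LRU simulation (capacity=6):
  1. access 83: MISS. Cache (LRU->MRU): [83]
  2. access 76: MISS. Cache (LRU->MRU): [83 76]
  3. access 51: MISS. Cache (LRU->MRU): [83 76 51]
  4. access 51: HIT. Cache (LRU->MRU): [83 76 51]
  5. access 51: HIT. Cache (LRU->MRU): [83 76 51]
  6. access 30: MISS. Cache (LRU->MRU): [83 76 51 30]
  7. access 51: HIT. Cache (LRU->MRU): [83 76 30 51]
  8. access 30: HIT. Cache (LRU->MRU): [83 76 51 30]
  9. access 51: HIT. Cache (LRU->MRU): [83 76 30 51]
  10. access 83: HIT. Cache (LRU->MRU): [76 30 51 83]
  11. access 51: HIT. Cache (LRU->MRU): [76 30 83 51]
  12. access 30: HIT. Cache (LRU->MRU): [76 83 51 30]
Total: 8 hits, 4 misses, 0 evictions

Hit rate = 8/12 = 2/3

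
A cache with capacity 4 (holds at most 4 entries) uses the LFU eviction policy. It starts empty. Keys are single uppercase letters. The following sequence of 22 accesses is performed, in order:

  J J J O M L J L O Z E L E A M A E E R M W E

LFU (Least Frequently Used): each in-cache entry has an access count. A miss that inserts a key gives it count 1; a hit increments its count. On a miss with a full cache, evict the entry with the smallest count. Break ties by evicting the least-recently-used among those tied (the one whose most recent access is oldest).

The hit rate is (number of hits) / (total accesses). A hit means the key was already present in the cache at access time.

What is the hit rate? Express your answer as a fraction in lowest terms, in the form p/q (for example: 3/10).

Answer: 5/11

Derivation:
LFU simulation (capacity=4):
  1. access J: MISS. Cache: [J(c=1)]
  2. access J: HIT, count now 2. Cache: [J(c=2)]
  3. access J: HIT, count now 3. Cache: [J(c=3)]
  4. access O: MISS. Cache: [O(c=1) J(c=3)]
  5. access M: MISS. Cache: [O(c=1) M(c=1) J(c=3)]
  6. access L: MISS. Cache: [O(c=1) M(c=1) L(c=1) J(c=3)]
  7. access J: HIT, count now 4. Cache: [O(c=1) M(c=1) L(c=1) J(c=4)]
  8. access L: HIT, count now 2. Cache: [O(c=1) M(c=1) L(c=2) J(c=4)]
  9. access O: HIT, count now 2. Cache: [M(c=1) L(c=2) O(c=2) J(c=4)]
  10. access Z: MISS, evict M(c=1). Cache: [Z(c=1) L(c=2) O(c=2) J(c=4)]
  11. access E: MISS, evict Z(c=1). Cache: [E(c=1) L(c=2) O(c=2) J(c=4)]
  12. access L: HIT, count now 3. Cache: [E(c=1) O(c=2) L(c=3) J(c=4)]
  13. access E: HIT, count now 2. Cache: [O(c=2) E(c=2) L(c=3) J(c=4)]
  14. access A: MISS, evict O(c=2). Cache: [A(c=1) E(c=2) L(c=3) J(c=4)]
  15. access M: MISS, evict A(c=1). Cache: [M(c=1) E(c=2) L(c=3) J(c=4)]
  16. access A: MISS, evict M(c=1). Cache: [A(c=1) E(c=2) L(c=3) J(c=4)]
  17. access E: HIT, count now 3. Cache: [A(c=1) L(c=3) E(c=3) J(c=4)]
  18. access E: HIT, count now 4. Cache: [A(c=1) L(c=3) J(c=4) E(c=4)]
  19. access R: MISS, evict A(c=1). Cache: [R(c=1) L(c=3) J(c=4) E(c=4)]
  20. access M: MISS, evict R(c=1). Cache: [M(c=1) L(c=3) J(c=4) E(c=4)]
  21. access W: MISS, evict M(c=1). Cache: [W(c=1) L(c=3) J(c=4) E(c=4)]
  22. access E: HIT, count now 5. Cache: [W(c=1) L(c=3) J(c=4) E(c=5)]
Total: 10 hits, 12 misses, 8 evictions

Hit rate = 10/22 = 5/11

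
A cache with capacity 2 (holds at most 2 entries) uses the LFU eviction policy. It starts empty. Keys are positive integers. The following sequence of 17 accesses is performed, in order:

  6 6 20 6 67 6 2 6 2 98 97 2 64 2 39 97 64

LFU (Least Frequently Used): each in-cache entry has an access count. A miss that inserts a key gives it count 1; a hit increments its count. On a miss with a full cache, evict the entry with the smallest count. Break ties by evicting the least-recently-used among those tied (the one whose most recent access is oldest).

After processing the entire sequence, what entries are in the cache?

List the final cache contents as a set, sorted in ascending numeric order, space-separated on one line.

Answer: 6 64

Derivation:
LFU simulation (capacity=2):
  1. access 6: MISS. Cache: [6(c=1)]
  2. access 6: HIT, count now 2. Cache: [6(c=2)]
  3. access 20: MISS. Cache: [20(c=1) 6(c=2)]
  4. access 6: HIT, count now 3. Cache: [20(c=1) 6(c=3)]
  5. access 67: MISS, evict 20(c=1). Cache: [67(c=1) 6(c=3)]
  6. access 6: HIT, count now 4. Cache: [67(c=1) 6(c=4)]
  7. access 2: MISS, evict 67(c=1). Cache: [2(c=1) 6(c=4)]
  8. access 6: HIT, count now 5. Cache: [2(c=1) 6(c=5)]
  9. access 2: HIT, count now 2. Cache: [2(c=2) 6(c=5)]
  10. access 98: MISS, evict 2(c=2). Cache: [98(c=1) 6(c=5)]
  11. access 97: MISS, evict 98(c=1). Cache: [97(c=1) 6(c=5)]
  12. access 2: MISS, evict 97(c=1). Cache: [2(c=1) 6(c=5)]
  13. access 64: MISS, evict 2(c=1). Cache: [64(c=1) 6(c=5)]
  14. access 2: MISS, evict 64(c=1). Cache: [2(c=1) 6(c=5)]
  15. access 39: MISS, evict 2(c=1). Cache: [39(c=1) 6(c=5)]
  16. access 97: MISS, evict 39(c=1). Cache: [97(c=1) 6(c=5)]
  17. access 64: MISS, evict 97(c=1). Cache: [64(c=1) 6(c=5)]
Total: 5 hits, 12 misses, 10 evictions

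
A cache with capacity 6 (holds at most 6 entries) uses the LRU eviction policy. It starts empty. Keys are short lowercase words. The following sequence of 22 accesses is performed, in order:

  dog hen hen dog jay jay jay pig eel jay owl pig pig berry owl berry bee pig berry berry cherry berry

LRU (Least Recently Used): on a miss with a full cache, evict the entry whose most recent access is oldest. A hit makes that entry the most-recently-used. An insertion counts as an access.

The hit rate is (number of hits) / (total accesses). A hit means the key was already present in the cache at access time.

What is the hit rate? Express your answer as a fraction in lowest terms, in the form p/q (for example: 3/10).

Answer: 13/22

Derivation:
LRU simulation (capacity=6):
  1. access dog: MISS. Cache (LRU->MRU): [dog]
  2. access hen: MISS. Cache (LRU->MRU): [dog hen]
  3. access hen: HIT. Cache (LRU->MRU): [dog hen]
  4. access dog: HIT. Cache (LRU->MRU): [hen dog]
  5. access jay: MISS. Cache (LRU->MRU): [hen dog jay]
  6. access jay: HIT. Cache (LRU->MRU): [hen dog jay]
  7. access jay: HIT. Cache (LRU->MRU): [hen dog jay]
  8. access pig: MISS. Cache (LRU->MRU): [hen dog jay pig]
  9. access eel: MISS. Cache (LRU->MRU): [hen dog jay pig eel]
  10. access jay: HIT. Cache (LRU->MRU): [hen dog pig eel jay]
  11. access owl: MISS. Cache (LRU->MRU): [hen dog pig eel jay owl]
  12. access pig: HIT. Cache (LRU->MRU): [hen dog eel jay owl pig]
  13. access pig: HIT. Cache (LRU->MRU): [hen dog eel jay owl pig]
  14. access berry: MISS, evict hen. Cache (LRU->MRU): [dog eel jay owl pig berry]
  15. access owl: HIT. Cache (LRU->MRU): [dog eel jay pig berry owl]
  16. access berry: HIT. Cache (LRU->MRU): [dog eel jay pig owl berry]
  17. access bee: MISS, evict dog. Cache (LRU->MRU): [eel jay pig owl berry bee]
  18. access pig: HIT. Cache (LRU->MRU): [eel jay owl berry bee pig]
  19. access berry: HIT. Cache (LRU->MRU): [eel jay owl bee pig berry]
  20. access berry: HIT. Cache (LRU->MRU): [eel jay owl bee pig berry]
  21. access cherry: MISS, evict eel. Cache (LRU->MRU): [jay owl bee pig berry cherry]
  22. access berry: HIT. Cache (LRU->MRU): [jay owl bee pig cherry berry]
Total: 13 hits, 9 misses, 3 evictions

Hit rate = 13/22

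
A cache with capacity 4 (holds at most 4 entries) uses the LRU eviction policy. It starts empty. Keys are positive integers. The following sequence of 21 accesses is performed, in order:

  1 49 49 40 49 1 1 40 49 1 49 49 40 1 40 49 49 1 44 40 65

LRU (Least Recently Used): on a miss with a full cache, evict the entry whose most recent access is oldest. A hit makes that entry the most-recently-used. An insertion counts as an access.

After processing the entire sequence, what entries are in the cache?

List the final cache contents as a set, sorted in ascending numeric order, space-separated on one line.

LRU simulation (capacity=4):
  1. access 1: MISS. Cache (LRU->MRU): [1]
  2. access 49: MISS. Cache (LRU->MRU): [1 49]
  3. access 49: HIT. Cache (LRU->MRU): [1 49]
  4. access 40: MISS. Cache (LRU->MRU): [1 49 40]
  5. access 49: HIT. Cache (LRU->MRU): [1 40 49]
  6. access 1: HIT. Cache (LRU->MRU): [40 49 1]
  7. access 1: HIT. Cache (LRU->MRU): [40 49 1]
  8. access 40: HIT. Cache (LRU->MRU): [49 1 40]
  9. access 49: HIT. Cache (LRU->MRU): [1 40 49]
  10. access 1: HIT. Cache (LRU->MRU): [40 49 1]
  11. access 49: HIT. Cache (LRU->MRU): [40 1 49]
  12. access 49: HIT. Cache (LRU->MRU): [40 1 49]
  13. access 40: HIT. Cache (LRU->MRU): [1 49 40]
  14. access 1: HIT. Cache (LRU->MRU): [49 40 1]
  15. access 40: HIT. Cache (LRU->MRU): [49 1 40]
  16. access 49: HIT. Cache (LRU->MRU): [1 40 49]
  17. access 49: HIT. Cache (LRU->MRU): [1 40 49]
  18. access 1: HIT. Cache (LRU->MRU): [40 49 1]
  19. access 44: MISS. Cache (LRU->MRU): [40 49 1 44]
  20. access 40: HIT. Cache (LRU->MRU): [49 1 44 40]
  21. access 65: MISS, evict 49. Cache (LRU->MRU): [1 44 40 65]
Total: 16 hits, 5 misses, 1 evictions

Answer: 1 40 44 65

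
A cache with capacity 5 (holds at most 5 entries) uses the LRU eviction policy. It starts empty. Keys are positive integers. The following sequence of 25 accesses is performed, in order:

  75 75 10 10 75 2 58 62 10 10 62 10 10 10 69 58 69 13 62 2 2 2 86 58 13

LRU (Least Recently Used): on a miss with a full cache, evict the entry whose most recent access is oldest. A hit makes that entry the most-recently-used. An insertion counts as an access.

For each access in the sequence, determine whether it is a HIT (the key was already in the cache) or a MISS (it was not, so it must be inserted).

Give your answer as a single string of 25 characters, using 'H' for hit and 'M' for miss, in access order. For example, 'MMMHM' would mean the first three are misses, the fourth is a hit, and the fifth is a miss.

LRU simulation (capacity=5):
  1. access 75: MISS. Cache (LRU->MRU): [75]
  2. access 75: HIT. Cache (LRU->MRU): [75]
  3. access 10: MISS. Cache (LRU->MRU): [75 10]
  4. access 10: HIT. Cache (LRU->MRU): [75 10]
  5. access 75: HIT. Cache (LRU->MRU): [10 75]
  6. access 2: MISS. Cache (LRU->MRU): [10 75 2]
  7. access 58: MISS. Cache (LRU->MRU): [10 75 2 58]
  8. access 62: MISS. Cache (LRU->MRU): [10 75 2 58 62]
  9. access 10: HIT. Cache (LRU->MRU): [75 2 58 62 10]
  10. access 10: HIT. Cache (LRU->MRU): [75 2 58 62 10]
  11. access 62: HIT. Cache (LRU->MRU): [75 2 58 10 62]
  12. access 10: HIT. Cache (LRU->MRU): [75 2 58 62 10]
  13. access 10: HIT. Cache (LRU->MRU): [75 2 58 62 10]
  14. access 10: HIT. Cache (LRU->MRU): [75 2 58 62 10]
  15. access 69: MISS, evict 75. Cache (LRU->MRU): [2 58 62 10 69]
  16. access 58: HIT. Cache (LRU->MRU): [2 62 10 69 58]
  17. access 69: HIT. Cache (LRU->MRU): [2 62 10 58 69]
  18. access 13: MISS, evict 2. Cache (LRU->MRU): [62 10 58 69 13]
  19. access 62: HIT. Cache (LRU->MRU): [10 58 69 13 62]
  20. access 2: MISS, evict 10. Cache (LRU->MRU): [58 69 13 62 2]
  21. access 2: HIT. Cache (LRU->MRU): [58 69 13 62 2]
  22. access 2: HIT. Cache (LRU->MRU): [58 69 13 62 2]
  23. access 86: MISS, evict 58. Cache (LRU->MRU): [69 13 62 2 86]
  24. access 58: MISS, evict 69. Cache (LRU->MRU): [13 62 2 86 58]
  25. access 13: HIT. Cache (LRU->MRU): [62 2 86 58 13]
Total: 15 hits, 10 misses, 5 evictions

Answer: MHMHHMMMHHHHHHMHHMHMHHMMH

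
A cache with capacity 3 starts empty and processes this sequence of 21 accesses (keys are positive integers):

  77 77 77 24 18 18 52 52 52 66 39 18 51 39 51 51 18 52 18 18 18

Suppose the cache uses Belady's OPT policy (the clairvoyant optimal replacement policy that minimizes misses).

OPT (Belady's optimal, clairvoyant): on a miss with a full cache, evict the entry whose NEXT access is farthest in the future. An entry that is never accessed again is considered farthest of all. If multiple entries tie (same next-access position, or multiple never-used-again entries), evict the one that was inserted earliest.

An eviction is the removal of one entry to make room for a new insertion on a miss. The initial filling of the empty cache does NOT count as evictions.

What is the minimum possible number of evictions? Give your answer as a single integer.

Answer: 5

Derivation:
OPT (Belady) simulation (capacity=3):
  1. access 77: MISS. Cache: [77]
  2. access 77: HIT. Next use of 77: step 3. Cache: [77]
  3. access 77: HIT. Next use of 77: never. Cache: [77]
  4. access 24: MISS. Cache: [77 24]
  5. access 18: MISS. Cache: [77 24 18]
  6. access 18: HIT. Next use of 18: step 12. Cache: [77 24 18]
  7. access 52: MISS, evict 77 (next use: never). Cache: [24 18 52]
  8. access 52: HIT. Next use of 52: step 9. Cache: [24 18 52]
  9. access 52: HIT. Next use of 52: step 18. Cache: [24 18 52]
  10. access 66: MISS, evict 24 (next use: never). Cache: [18 52 66]
  11. access 39: MISS, evict 66 (next use: never). Cache: [18 52 39]
  12. access 18: HIT. Next use of 18: step 17. Cache: [18 52 39]
  13. access 51: MISS, evict 52 (next use: step 18). Cache: [18 39 51]
  14. access 39: HIT. Next use of 39: never. Cache: [18 39 51]
  15. access 51: HIT. Next use of 51: step 16. Cache: [18 39 51]
  16. access 51: HIT. Next use of 51: never. Cache: [18 39 51]
  17. access 18: HIT. Next use of 18: step 19. Cache: [18 39 51]
  18. access 52: MISS, evict 39 (next use: never). Cache: [18 51 52]
  19. access 18: HIT. Next use of 18: step 20. Cache: [18 51 52]
  20. access 18: HIT. Next use of 18: step 21. Cache: [18 51 52]
  21. access 18: HIT. Next use of 18: never. Cache: [18 51 52]
Total: 13 hits, 8 misses, 5 evictions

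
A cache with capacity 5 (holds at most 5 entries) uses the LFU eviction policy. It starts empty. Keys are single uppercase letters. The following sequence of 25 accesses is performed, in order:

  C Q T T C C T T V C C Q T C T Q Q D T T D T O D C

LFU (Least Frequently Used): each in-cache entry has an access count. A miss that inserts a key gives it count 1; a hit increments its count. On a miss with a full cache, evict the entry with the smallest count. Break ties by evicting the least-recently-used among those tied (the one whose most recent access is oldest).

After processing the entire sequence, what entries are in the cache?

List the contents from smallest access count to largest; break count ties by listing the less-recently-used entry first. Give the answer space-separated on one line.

Answer: O D Q C T

Derivation:
LFU simulation (capacity=5):
  1. access C: MISS. Cache: [C(c=1)]
  2. access Q: MISS. Cache: [C(c=1) Q(c=1)]
  3. access T: MISS. Cache: [C(c=1) Q(c=1) T(c=1)]
  4. access T: HIT, count now 2. Cache: [C(c=1) Q(c=1) T(c=2)]
  5. access C: HIT, count now 2. Cache: [Q(c=1) T(c=2) C(c=2)]
  6. access C: HIT, count now 3. Cache: [Q(c=1) T(c=2) C(c=3)]
  7. access T: HIT, count now 3. Cache: [Q(c=1) C(c=3) T(c=3)]
  8. access T: HIT, count now 4. Cache: [Q(c=1) C(c=3) T(c=4)]
  9. access V: MISS. Cache: [Q(c=1) V(c=1) C(c=3) T(c=4)]
  10. access C: HIT, count now 4. Cache: [Q(c=1) V(c=1) T(c=4) C(c=4)]
  11. access C: HIT, count now 5. Cache: [Q(c=1) V(c=1) T(c=4) C(c=5)]
  12. access Q: HIT, count now 2. Cache: [V(c=1) Q(c=2) T(c=4) C(c=5)]
  13. access T: HIT, count now 5. Cache: [V(c=1) Q(c=2) C(c=5) T(c=5)]
  14. access C: HIT, count now 6. Cache: [V(c=1) Q(c=2) T(c=5) C(c=6)]
  15. access T: HIT, count now 6. Cache: [V(c=1) Q(c=2) C(c=6) T(c=6)]
  16. access Q: HIT, count now 3. Cache: [V(c=1) Q(c=3) C(c=6) T(c=6)]
  17. access Q: HIT, count now 4. Cache: [V(c=1) Q(c=4) C(c=6) T(c=6)]
  18. access D: MISS. Cache: [V(c=1) D(c=1) Q(c=4) C(c=6) T(c=6)]
  19. access T: HIT, count now 7. Cache: [V(c=1) D(c=1) Q(c=4) C(c=6) T(c=7)]
  20. access T: HIT, count now 8. Cache: [V(c=1) D(c=1) Q(c=4) C(c=6) T(c=8)]
  21. access D: HIT, count now 2. Cache: [V(c=1) D(c=2) Q(c=4) C(c=6) T(c=8)]
  22. access T: HIT, count now 9. Cache: [V(c=1) D(c=2) Q(c=4) C(c=6) T(c=9)]
  23. access O: MISS, evict V(c=1). Cache: [O(c=1) D(c=2) Q(c=4) C(c=6) T(c=9)]
  24. access D: HIT, count now 3. Cache: [O(c=1) D(c=3) Q(c=4) C(c=6) T(c=9)]
  25. access C: HIT, count now 7. Cache: [O(c=1) D(c=3) Q(c=4) C(c=7) T(c=9)]
Total: 19 hits, 6 misses, 1 evictions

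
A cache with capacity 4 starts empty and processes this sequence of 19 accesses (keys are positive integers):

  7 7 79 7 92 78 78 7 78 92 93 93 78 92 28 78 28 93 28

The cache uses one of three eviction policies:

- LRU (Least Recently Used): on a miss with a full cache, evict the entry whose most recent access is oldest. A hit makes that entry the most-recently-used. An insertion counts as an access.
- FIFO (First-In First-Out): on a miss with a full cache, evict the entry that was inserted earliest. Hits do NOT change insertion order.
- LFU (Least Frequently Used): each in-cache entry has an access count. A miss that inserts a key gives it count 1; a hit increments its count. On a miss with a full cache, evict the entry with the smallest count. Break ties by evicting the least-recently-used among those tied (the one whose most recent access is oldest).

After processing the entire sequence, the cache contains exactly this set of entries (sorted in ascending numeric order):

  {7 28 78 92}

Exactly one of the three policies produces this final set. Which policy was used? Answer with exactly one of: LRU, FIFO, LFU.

Simulating under each policy and comparing final sets:
  LRU: final set = {28 78 92 93} -> differs
  FIFO: final set = {28 78 92 93} -> differs
  LFU: final set = {7 28 78 92} -> MATCHES target
Only LFU produces the target set.

Answer: LFU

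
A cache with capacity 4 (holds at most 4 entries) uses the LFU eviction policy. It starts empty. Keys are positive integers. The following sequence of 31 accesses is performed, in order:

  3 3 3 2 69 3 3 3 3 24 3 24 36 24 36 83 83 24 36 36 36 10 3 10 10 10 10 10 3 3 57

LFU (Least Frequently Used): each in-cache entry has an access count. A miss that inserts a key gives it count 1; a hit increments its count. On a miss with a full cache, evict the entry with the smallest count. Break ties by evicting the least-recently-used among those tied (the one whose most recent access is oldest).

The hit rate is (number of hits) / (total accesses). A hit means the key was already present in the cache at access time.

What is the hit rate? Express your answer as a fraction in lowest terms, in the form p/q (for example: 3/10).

LFU simulation (capacity=4):
  1. access 3: MISS. Cache: [3(c=1)]
  2. access 3: HIT, count now 2. Cache: [3(c=2)]
  3. access 3: HIT, count now 3. Cache: [3(c=3)]
  4. access 2: MISS. Cache: [2(c=1) 3(c=3)]
  5. access 69: MISS. Cache: [2(c=1) 69(c=1) 3(c=3)]
  6. access 3: HIT, count now 4. Cache: [2(c=1) 69(c=1) 3(c=4)]
  7. access 3: HIT, count now 5. Cache: [2(c=1) 69(c=1) 3(c=5)]
  8. access 3: HIT, count now 6. Cache: [2(c=1) 69(c=1) 3(c=6)]
  9. access 3: HIT, count now 7. Cache: [2(c=1) 69(c=1) 3(c=7)]
  10. access 24: MISS. Cache: [2(c=1) 69(c=1) 24(c=1) 3(c=7)]
  11. access 3: HIT, count now 8. Cache: [2(c=1) 69(c=1) 24(c=1) 3(c=8)]
  12. access 24: HIT, count now 2. Cache: [2(c=1) 69(c=1) 24(c=2) 3(c=8)]
  13. access 36: MISS, evict 2(c=1). Cache: [69(c=1) 36(c=1) 24(c=2) 3(c=8)]
  14. access 24: HIT, count now 3. Cache: [69(c=1) 36(c=1) 24(c=3) 3(c=8)]
  15. access 36: HIT, count now 2. Cache: [69(c=1) 36(c=2) 24(c=3) 3(c=8)]
  16. access 83: MISS, evict 69(c=1). Cache: [83(c=1) 36(c=2) 24(c=3) 3(c=8)]
  17. access 83: HIT, count now 2. Cache: [36(c=2) 83(c=2) 24(c=3) 3(c=8)]
  18. access 24: HIT, count now 4. Cache: [36(c=2) 83(c=2) 24(c=4) 3(c=8)]
  19. access 36: HIT, count now 3. Cache: [83(c=2) 36(c=3) 24(c=4) 3(c=8)]
  20. access 36: HIT, count now 4. Cache: [83(c=2) 24(c=4) 36(c=4) 3(c=8)]
  21. access 36: HIT, count now 5. Cache: [83(c=2) 24(c=4) 36(c=5) 3(c=8)]
  22. access 10: MISS, evict 83(c=2). Cache: [10(c=1) 24(c=4) 36(c=5) 3(c=8)]
  23. access 3: HIT, count now 9. Cache: [10(c=1) 24(c=4) 36(c=5) 3(c=9)]
  24. access 10: HIT, count now 2. Cache: [10(c=2) 24(c=4) 36(c=5) 3(c=9)]
  25. access 10: HIT, count now 3. Cache: [10(c=3) 24(c=4) 36(c=5) 3(c=9)]
  26. access 10: HIT, count now 4. Cache: [24(c=4) 10(c=4) 36(c=5) 3(c=9)]
  27. access 10: HIT, count now 5. Cache: [24(c=4) 36(c=5) 10(c=5) 3(c=9)]
  28. access 10: HIT, count now 6. Cache: [24(c=4) 36(c=5) 10(c=6) 3(c=9)]
  29. access 3: HIT, count now 10. Cache: [24(c=4) 36(c=5) 10(c=6) 3(c=10)]
  30. access 3: HIT, count now 11. Cache: [24(c=4) 36(c=5) 10(c=6) 3(c=11)]
  31. access 57: MISS, evict 24(c=4). Cache: [57(c=1) 36(c=5) 10(c=6) 3(c=11)]
Total: 23 hits, 8 misses, 4 evictions

Hit rate = 23/31

Answer: 23/31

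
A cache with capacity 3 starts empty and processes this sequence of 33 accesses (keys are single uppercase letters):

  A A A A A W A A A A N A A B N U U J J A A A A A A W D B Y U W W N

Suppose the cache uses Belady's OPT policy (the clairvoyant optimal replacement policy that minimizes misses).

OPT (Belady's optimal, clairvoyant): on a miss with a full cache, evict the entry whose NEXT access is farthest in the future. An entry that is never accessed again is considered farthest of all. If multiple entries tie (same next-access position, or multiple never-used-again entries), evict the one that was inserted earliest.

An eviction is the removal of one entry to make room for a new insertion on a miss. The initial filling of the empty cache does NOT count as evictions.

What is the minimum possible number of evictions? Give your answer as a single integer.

Answer: 8

Derivation:
OPT (Belady) simulation (capacity=3):
  1. access A: MISS. Cache: [A]
  2. access A: HIT. Next use of A: step 3. Cache: [A]
  3. access A: HIT. Next use of A: step 4. Cache: [A]
  4. access A: HIT. Next use of A: step 5. Cache: [A]
  5. access A: HIT. Next use of A: step 7. Cache: [A]
  6. access W: MISS. Cache: [A W]
  7. access A: HIT. Next use of A: step 8. Cache: [A W]
  8. access A: HIT. Next use of A: step 9. Cache: [A W]
  9. access A: HIT. Next use of A: step 10. Cache: [A W]
  10. access A: HIT. Next use of A: step 12. Cache: [A W]
  11. access N: MISS. Cache: [A W N]
  12. access A: HIT. Next use of A: step 13. Cache: [A W N]
  13. access A: HIT. Next use of A: step 20. Cache: [A W N]
  14. access B: MISS, evict W (next use: step 26). Cache: [A N B]
  15. access N: HIT. Next use of N: step 33. Cache: [A N B]
  16. access U: MISS, evict N (next use: step 33). Cache: [A B U]
  17. access U: HIT. Next use of U: step 30. Cache: [A B U]
  18. access J: MISS, evict U (next use: step 30). Cache: [A B J]
  19. access J: HIT. Next use of J: never. Cache: [A B J]
  20. access A: HIT. Next use of A: step 21. Cache: [A B J]
  21. access A: HIT. Next use of A: step 22. Cache: [A B J]
  22. access A: HIT. Next use of A: step 23. Cache: [A B J]
  23. access A: HIT. Next use of A: step 24. Cache: [A B J]
  24. access A: HIT. Next use of A: step 25. Cache: [A B J]
  25. access A: HIT. Next use of A: never. Cache: [A B J]
  26. access W: MISS, evict A (next use: never). Cache: [B J W]
  27. access D: MISS, evict J (next use: never). Cache: [B W D]
  28. access B: HIT. Next use of B: never. Cache: [B W D]
  29. access Y: MISS, evict B (next use: never). Cache: [W D Y]
  30. access U: MISS, evict D (next use: never). Cache: [W Y U]
  31. access W: HIT. Next use of W: step 32. Cache: [W Y U]
  32. access W: HIT. Next use of W: never. Cache: [W Y U]
  33. access N: MISS, evict W (next use: never). Cache: [Y U N]
Total: 22 hits, 11 misses, 8 evictions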